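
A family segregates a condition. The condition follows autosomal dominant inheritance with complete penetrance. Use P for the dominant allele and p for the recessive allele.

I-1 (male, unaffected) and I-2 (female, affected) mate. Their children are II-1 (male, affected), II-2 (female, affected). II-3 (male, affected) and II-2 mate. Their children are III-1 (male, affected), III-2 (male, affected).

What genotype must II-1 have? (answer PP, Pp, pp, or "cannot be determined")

From phenotype alone, II-1 is PP or Pp.
II-1 is affected so carries P and received p from I-1 (pp), so II-1 is Pp.

Pp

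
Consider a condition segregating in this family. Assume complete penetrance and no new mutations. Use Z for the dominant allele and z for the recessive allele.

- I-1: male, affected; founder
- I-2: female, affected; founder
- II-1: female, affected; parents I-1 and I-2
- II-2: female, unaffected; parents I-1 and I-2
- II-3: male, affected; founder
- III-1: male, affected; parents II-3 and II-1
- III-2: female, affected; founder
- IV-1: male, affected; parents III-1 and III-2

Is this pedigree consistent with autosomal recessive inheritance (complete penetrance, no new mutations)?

No

Under autosomal recessive, II-2 (unaffected, female) cannot arise from I-1 (affected) × I-2 (affected).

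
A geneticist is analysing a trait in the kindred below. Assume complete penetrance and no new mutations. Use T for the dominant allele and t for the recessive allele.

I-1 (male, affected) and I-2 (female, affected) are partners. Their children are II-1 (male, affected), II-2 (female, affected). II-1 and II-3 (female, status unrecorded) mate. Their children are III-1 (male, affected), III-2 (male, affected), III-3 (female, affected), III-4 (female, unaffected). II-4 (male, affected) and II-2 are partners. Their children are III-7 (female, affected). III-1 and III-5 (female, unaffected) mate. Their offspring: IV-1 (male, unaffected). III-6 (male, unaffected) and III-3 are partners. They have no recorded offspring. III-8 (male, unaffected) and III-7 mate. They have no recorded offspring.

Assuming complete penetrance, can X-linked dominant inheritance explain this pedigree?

Under X-linked dominant, III-4 (unaffected, female) cannot arise from II-1 (affected) × II-3 (unrecorded).

No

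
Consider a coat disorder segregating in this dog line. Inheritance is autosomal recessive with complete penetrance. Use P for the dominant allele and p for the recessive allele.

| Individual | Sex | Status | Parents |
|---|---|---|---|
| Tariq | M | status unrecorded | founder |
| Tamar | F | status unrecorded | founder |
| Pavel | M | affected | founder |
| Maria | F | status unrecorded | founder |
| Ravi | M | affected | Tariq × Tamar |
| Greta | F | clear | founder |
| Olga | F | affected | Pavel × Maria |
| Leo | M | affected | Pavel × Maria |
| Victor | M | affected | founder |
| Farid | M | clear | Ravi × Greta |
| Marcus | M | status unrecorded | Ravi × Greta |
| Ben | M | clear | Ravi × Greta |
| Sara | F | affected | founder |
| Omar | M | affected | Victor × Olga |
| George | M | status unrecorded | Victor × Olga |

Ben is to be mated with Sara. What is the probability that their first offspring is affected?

Ben is clear so carries P and received p from Ravi (pp), so Ben is Pp.
Sara is affected, so Sara is pp.
The cross gives 1/2 Pp : 1/2 pp, so P(offspring is affected) = 1/2.

1/2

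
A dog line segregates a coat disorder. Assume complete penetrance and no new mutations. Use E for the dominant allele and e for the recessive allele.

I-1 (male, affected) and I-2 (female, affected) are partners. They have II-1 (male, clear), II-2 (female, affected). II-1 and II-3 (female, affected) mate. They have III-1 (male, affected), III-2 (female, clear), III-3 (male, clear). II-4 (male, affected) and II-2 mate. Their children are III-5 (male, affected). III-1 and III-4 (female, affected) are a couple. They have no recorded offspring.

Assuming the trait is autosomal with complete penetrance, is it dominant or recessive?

I-1 and I-2 are both affected yet have a clear child II-1. Under a recessive model two affected parents are homozygous and every child would be affected, so the trait cannot be recessive.

dominant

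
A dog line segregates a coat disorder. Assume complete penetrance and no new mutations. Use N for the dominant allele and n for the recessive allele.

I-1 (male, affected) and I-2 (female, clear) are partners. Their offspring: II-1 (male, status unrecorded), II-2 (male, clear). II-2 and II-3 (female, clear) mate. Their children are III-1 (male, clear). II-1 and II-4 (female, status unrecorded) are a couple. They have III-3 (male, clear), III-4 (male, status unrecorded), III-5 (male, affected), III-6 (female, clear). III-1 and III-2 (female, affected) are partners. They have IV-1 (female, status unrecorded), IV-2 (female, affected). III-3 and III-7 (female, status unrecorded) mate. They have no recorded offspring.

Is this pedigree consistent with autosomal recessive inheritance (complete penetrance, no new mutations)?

A consistent assignment under autosomal recessive exists: I-1 nn, I-2 NN, II-1 Nn, II-2 Nn, II-3 NN, II-4 Nn, III-1 Nn, III-2 nn, III-3 NN, III-4 NN, III-5 nn, III-6 NN, III-7 NN, IV-1 Nn, IV-2 nn.
In this assignment every recorded phenotype matches its genotype and every non-founder's genotype is obtainable from its parents' genotypes, so the pedigree is consistent.

Yes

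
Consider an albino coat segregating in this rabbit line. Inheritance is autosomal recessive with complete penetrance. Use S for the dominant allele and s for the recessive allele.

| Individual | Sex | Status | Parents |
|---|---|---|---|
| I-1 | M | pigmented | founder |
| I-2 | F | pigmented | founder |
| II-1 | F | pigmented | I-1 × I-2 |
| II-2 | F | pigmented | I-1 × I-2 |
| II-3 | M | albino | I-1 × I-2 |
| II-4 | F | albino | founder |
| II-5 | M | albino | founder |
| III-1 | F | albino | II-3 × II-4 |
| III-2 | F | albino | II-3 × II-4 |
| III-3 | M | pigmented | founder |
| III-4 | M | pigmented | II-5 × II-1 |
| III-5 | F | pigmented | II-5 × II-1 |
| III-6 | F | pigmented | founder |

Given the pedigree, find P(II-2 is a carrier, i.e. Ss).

2/3

I-1 is pigmented so carries S and passed s to II-3 (ss), so I-1 is Ss.
I-2 is pigmented so carries S and passed s to II-3 (ss), so I-2 is Ss.
Their cross gives offspring ratios 1/4 SS : 1/2 Ss : 1/4 ss. Conditioning on II-2 being pigmented, P(Ss) = 1/2 / 3/4 = 2/3.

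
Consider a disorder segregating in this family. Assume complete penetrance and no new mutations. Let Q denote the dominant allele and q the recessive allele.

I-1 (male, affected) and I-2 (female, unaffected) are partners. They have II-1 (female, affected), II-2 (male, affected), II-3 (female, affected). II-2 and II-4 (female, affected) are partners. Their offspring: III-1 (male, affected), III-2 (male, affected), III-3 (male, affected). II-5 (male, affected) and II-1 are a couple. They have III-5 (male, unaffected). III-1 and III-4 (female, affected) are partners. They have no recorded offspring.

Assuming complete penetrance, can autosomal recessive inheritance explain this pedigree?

No

Under autosomal recessive, III-5 (unaffected, male) cannot arise from II-5 (affected) × II-1 (affected).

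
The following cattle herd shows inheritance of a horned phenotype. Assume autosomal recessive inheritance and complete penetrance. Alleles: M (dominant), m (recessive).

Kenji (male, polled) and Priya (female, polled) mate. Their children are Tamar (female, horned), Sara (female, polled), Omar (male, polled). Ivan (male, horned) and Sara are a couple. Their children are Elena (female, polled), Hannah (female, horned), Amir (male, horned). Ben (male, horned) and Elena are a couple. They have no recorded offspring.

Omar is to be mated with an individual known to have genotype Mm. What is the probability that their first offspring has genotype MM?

Kenji is polled so carries M and passed m to Tamar (mm), so Kenji is Mm.
Priya is polled so carries M and passed m to Tamar (mm), so Priya is Mm.
Omar is a polled offspring of Kenji (Mm) × Priya (Mm), whose cross gives 1/4 MM : 1/2 Mm : 1/4 mm; conditioning on being polled, Omar is MM with probability 1/3, Mm with probability 2/3.
Summing over parental genotype combinations, P(offspring has genotype MM) = 1/3·1/2 + 2/3·1/4 = 1/3.

1/3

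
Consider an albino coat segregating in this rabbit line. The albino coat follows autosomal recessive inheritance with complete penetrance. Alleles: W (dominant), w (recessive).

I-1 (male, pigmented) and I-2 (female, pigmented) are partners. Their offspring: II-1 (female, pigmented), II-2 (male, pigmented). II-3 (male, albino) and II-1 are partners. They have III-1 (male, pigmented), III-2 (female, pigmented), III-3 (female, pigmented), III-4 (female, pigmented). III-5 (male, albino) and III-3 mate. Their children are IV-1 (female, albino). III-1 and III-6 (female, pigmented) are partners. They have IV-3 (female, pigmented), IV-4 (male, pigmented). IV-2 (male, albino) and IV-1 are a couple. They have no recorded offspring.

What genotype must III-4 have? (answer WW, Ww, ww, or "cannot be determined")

Ww

From phenotype alone, III-4 is WW or Ww.
III-4 is pigmented so carries W and received w from II-3 (ww), so III-4 is Ww.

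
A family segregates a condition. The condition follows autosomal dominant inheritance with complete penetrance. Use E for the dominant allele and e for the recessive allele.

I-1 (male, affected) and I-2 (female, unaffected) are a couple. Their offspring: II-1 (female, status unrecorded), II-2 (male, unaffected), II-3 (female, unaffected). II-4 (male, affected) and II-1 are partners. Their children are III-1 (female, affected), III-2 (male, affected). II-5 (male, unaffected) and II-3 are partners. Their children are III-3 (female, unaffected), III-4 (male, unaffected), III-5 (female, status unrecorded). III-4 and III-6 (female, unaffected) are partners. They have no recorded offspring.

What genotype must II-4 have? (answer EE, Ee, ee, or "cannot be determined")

II-4's phenotype allows EE or Ee, and no parent or child forces a single allele at both positions; consistent genotype assignments exist with II-4 as EE or Ee.

cannot be determined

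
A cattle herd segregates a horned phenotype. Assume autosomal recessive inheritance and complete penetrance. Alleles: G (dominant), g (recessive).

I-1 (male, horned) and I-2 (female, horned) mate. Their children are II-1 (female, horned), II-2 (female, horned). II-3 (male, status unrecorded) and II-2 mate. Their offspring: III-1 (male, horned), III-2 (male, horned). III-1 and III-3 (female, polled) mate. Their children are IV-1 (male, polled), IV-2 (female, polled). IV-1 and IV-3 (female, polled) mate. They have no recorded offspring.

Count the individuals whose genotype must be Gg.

Obligate heterozygotes: IV-1 is polled so carries G and received g from III-1 (gg), so IV-1 is Gg; IV-2 is polled so carries G and received g from III-1 (gg), so IV-2 is Gg.
Every other individual is either homozygous by phenotype or has at least one consistent homozygous assignment, so the count is 2.

2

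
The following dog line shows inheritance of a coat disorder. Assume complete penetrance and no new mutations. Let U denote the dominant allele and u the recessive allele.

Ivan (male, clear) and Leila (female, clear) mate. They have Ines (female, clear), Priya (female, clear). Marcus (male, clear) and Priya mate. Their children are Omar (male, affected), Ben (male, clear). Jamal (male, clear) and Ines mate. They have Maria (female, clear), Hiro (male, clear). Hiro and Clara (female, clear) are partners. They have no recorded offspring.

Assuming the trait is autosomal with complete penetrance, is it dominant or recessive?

recessive

Marcus and Priya are both clear yet have an affected child Omar. Under dominance, an affected child requires at least one affected parent, so the trait cannot be dominant.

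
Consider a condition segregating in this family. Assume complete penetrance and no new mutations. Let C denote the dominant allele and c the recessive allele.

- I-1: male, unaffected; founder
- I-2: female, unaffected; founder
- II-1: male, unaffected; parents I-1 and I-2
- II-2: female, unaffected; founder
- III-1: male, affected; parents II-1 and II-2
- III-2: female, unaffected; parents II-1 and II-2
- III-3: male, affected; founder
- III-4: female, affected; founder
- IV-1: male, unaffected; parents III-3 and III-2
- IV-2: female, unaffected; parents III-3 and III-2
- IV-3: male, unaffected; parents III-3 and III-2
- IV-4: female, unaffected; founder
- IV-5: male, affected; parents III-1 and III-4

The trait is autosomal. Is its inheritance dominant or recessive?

recessive

II-1 and II-2 are both unaffected yet have an affected child III-1. Under dominance, an affected child requires at least one affected parent, so the trait cannot be dominant.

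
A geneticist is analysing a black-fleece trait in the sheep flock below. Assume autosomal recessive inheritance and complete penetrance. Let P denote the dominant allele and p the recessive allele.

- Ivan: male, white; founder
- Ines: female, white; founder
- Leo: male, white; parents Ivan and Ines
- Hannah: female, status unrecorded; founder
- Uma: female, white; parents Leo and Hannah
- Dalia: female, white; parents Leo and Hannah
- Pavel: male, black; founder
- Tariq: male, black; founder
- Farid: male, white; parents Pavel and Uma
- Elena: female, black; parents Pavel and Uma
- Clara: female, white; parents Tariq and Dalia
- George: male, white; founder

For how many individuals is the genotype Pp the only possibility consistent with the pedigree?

Obligate heterozygotes: Uma is white so carries P and passed p to Elena (pp), so Uma is Pp; Farid is white so carries P and received p from Pavel (pp), so Farid is Pp; Clara is white so carries P and received p from Tariq (pp), so Clara is Pp.
Every other individual is either homozygous by phenotype or has at least one consistent homozygous assignment, so the count is 3.

3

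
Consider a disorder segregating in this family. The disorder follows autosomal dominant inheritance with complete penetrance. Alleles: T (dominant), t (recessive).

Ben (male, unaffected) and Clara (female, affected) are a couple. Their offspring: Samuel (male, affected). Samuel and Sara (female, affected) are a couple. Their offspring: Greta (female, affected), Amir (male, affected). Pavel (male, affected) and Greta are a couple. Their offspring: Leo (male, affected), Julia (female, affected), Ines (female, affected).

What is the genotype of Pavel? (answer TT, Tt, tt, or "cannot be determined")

cannot be determined

Pavel's phenotype allows TT or Tt, and no parent or child forces a single allele at both positions; consistent genotype assignments exist with Pavel as TT or Tt.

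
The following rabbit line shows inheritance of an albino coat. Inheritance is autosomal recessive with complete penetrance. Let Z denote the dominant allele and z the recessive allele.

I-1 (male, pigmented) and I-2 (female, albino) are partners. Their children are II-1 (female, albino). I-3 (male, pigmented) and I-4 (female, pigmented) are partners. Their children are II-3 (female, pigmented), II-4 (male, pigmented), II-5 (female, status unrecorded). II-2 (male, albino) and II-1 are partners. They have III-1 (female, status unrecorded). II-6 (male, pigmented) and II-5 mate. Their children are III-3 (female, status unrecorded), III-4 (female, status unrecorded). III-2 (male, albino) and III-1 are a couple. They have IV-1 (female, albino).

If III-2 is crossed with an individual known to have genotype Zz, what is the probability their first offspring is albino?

1/2

III-2 is albino, so III-2 is zz.
The cross gives 1/2 Zz : 1/2 zz, so P(offspring is albino) = 1/2.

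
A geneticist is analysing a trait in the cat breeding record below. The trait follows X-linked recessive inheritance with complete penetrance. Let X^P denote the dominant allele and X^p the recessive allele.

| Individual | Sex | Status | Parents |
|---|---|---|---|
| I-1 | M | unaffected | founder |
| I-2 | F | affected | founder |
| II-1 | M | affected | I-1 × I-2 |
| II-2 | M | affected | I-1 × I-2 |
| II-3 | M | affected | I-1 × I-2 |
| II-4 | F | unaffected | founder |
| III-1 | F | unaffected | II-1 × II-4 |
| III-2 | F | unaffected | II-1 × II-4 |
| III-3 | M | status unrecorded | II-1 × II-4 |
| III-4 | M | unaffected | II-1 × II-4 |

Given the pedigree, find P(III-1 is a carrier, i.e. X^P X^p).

1

III-1 is unaffected so carries P and received p from II-1 (X^p Y), so III-1 is X^P X^p, giving P(X^P X^p) = 1.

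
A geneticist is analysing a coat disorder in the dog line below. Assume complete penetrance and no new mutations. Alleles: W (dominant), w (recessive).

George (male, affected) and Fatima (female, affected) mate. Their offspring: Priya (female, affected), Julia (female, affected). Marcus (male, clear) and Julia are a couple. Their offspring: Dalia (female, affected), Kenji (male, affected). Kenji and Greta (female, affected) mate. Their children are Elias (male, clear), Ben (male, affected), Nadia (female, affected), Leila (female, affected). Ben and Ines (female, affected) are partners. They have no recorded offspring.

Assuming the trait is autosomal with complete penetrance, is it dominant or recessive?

dominant

Kenji and Greta are both affected yet have a clear child Elias. Under a recessive model two affected parents are homozygous and every child would be affected, so the trait cannot be recessive.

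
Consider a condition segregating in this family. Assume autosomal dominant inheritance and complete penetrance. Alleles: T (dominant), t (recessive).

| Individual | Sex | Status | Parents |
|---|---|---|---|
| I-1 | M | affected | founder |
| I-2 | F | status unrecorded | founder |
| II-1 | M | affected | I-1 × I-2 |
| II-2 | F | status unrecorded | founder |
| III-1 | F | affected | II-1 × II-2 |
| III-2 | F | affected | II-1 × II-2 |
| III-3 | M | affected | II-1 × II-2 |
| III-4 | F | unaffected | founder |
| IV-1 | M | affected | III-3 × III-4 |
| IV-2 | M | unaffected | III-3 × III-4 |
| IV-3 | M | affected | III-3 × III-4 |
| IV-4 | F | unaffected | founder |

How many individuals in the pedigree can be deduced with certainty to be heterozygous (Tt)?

Obligate heterozygotes: III-3 is affected so carries T and passed t to IV-2 (tt), so III-3 is Tt; IV-1 is affected so carries T and received t from III-4 (tt), so IV-1 is Tt; IV-3 is affected so carries T and received t from III-4 (tt), so IV-3 is Tt.
Every other individual is either homozygous by phenotype or has at least one consistent homozygous assignment, so the count is 3.

3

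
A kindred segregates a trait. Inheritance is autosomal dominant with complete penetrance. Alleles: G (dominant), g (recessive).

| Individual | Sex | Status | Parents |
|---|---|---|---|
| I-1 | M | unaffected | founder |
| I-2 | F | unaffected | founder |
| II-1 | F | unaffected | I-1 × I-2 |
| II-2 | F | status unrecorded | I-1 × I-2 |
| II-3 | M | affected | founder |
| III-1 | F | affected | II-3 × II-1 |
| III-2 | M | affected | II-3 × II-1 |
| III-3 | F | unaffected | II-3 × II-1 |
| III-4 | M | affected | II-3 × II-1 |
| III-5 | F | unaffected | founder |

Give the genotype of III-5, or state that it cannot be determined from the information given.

III-5 is unaffected, so III-5 is gg.

gg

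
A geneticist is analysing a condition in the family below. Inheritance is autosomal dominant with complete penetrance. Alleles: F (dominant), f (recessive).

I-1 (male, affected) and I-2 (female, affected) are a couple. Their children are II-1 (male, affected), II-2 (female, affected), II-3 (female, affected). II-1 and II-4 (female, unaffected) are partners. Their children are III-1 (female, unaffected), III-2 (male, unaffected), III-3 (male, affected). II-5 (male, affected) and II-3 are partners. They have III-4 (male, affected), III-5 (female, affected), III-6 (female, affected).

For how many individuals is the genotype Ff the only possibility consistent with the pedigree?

2

Obligate heterozygotes: II-1 is affected so carries F and passed f to III-1 (ff), so II-1 is Ff; III-3 is affected so carries F and received f from II-4 (ff), so III-3 is Ff.
Every other individual is either homozygous by phenotype or has at least one consistent homozygous assignment, so the count is 2.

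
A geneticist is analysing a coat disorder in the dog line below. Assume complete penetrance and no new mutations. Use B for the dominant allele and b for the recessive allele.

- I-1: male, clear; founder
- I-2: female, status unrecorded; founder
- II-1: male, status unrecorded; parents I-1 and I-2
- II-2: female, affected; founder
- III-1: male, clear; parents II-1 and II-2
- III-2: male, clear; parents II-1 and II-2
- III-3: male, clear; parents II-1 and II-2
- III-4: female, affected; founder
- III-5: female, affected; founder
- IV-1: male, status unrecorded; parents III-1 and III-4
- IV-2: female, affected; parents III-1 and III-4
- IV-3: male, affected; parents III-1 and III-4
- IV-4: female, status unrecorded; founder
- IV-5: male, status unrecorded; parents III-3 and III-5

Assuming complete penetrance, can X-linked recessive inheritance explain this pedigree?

No

Under X-linked recessive, III-1 (clear, male) cannot arise from II-1 (unrecorded) × II-2 (affected).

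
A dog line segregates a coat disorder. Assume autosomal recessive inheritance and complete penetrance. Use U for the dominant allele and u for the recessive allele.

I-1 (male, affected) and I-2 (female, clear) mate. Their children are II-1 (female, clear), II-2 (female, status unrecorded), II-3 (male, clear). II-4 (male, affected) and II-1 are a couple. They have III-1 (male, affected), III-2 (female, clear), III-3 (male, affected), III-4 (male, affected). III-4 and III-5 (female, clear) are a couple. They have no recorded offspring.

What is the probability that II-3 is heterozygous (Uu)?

1

II-3 is clear so carries U and received u from I-1 (uu), so II-3 is Uu, giving P(Uu) = 1.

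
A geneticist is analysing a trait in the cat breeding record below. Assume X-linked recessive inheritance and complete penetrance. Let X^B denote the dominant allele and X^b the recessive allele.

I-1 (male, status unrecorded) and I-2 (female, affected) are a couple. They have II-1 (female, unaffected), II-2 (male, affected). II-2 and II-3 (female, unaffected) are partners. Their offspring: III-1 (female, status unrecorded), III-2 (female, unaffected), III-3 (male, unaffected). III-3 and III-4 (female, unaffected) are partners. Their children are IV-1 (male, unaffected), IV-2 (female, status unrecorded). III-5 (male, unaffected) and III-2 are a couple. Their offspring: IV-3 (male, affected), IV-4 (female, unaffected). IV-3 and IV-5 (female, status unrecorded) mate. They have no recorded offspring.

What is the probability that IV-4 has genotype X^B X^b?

III-5 is unaffected, so III-5 is X^B Y.
III-2 is unaffected so carries B and received b from II-2 (X^b Y), so III-2 is X^B X^b.
Their cross gives offspring ratios 1/2 X^B X^B : 1/2 X^B X^b. Conditioning on IV-4 being unaffected, P(X^B X^b) = 1/2 / 1 = 1/2.

1/2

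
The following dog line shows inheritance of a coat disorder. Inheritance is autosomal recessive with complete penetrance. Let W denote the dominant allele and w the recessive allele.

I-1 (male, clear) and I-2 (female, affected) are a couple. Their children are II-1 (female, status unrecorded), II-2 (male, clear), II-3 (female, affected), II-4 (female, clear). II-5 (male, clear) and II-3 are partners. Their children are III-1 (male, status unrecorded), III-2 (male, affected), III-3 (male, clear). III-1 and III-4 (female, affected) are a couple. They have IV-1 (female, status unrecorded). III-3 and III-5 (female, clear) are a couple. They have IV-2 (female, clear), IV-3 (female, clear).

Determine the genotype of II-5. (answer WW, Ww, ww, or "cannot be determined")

Ww

From phenotype alone, II-5 is WW or Ww.
II-5 is clear so carries W and passed w to III-2 (ww), so II-5 is Ww.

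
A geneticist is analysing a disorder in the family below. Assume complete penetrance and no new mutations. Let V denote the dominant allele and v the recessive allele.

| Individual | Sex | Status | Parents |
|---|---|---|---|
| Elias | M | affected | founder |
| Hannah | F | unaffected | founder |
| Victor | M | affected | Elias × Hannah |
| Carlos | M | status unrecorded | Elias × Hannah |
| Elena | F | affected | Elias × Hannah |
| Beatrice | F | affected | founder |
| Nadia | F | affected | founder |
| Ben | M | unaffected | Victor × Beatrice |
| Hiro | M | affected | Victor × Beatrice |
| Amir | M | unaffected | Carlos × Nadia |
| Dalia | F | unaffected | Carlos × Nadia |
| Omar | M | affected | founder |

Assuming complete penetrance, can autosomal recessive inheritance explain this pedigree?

Under autosomal recessive, Ben (unaffected, male) cannot arise from Victor (affected) × Beatrice (affected).

No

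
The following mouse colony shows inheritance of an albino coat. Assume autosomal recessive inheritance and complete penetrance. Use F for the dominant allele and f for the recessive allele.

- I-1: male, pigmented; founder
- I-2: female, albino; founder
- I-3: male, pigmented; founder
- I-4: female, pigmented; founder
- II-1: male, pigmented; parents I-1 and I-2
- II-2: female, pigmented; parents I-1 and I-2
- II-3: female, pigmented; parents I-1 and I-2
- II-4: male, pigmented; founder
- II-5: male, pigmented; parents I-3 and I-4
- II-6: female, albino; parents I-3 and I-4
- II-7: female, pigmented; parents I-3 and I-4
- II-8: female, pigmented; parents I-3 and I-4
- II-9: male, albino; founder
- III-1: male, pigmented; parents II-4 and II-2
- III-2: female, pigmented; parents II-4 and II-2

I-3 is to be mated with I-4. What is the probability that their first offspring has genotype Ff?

I-3 is pigmented so carries F and passed f to II-6 (ff), so I-3 is Ff.
I-4 is pigmented so carries F and passed f to II-6 (ff), so I-4 is Ff.
The cross gives 1/4 FF : 1/2 Ff : 1/4 ff, so P(offspring has genotype Ff) = 1/2.

1/2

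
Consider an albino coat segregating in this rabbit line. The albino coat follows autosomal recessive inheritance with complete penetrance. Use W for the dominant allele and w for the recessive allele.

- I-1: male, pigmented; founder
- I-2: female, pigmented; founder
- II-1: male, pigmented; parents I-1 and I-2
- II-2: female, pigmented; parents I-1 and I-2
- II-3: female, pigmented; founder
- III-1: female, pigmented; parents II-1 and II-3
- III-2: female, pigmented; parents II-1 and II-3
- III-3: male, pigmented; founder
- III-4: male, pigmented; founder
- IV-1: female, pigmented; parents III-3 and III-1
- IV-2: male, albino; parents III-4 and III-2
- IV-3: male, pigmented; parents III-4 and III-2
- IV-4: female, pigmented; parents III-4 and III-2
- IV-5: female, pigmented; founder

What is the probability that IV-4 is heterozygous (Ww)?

III-4 is pigmented so carries W and passed w to IV-2 (ww), so III-4 is Ww.
III-2 is pigmented so carries W and passed w to IV-2 (ww), so III-2 is Ww.
Their cross gives offspring ratios 1/4 WW : 1/2 Ww : 1/4 ww. Conditioning on IV-4 being pigmented, P(Ww) = 1/2 / 3/4 = 2/3.

2/3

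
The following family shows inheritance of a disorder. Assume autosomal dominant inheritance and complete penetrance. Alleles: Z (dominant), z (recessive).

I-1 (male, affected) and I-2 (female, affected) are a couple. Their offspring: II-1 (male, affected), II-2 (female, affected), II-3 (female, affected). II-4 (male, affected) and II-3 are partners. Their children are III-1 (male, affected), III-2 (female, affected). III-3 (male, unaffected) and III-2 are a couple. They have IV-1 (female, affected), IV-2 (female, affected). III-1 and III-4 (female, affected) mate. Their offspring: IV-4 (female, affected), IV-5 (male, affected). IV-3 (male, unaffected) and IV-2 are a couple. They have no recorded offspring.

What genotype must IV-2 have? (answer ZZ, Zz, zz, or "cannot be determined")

From phenotype alone, IV-2 is ZZ or Zz.
IV-2 is affected so carries Z and received z from III-3 (zz), so IV-2 is Zz.

Zz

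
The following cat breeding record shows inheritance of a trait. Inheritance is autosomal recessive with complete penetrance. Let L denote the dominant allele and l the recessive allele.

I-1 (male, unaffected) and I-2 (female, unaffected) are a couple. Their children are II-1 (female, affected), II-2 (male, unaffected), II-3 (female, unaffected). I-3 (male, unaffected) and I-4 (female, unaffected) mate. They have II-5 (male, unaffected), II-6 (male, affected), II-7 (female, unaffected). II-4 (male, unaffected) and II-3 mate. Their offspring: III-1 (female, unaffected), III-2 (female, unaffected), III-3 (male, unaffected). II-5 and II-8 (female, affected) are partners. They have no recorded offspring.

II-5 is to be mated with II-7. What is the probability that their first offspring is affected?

I-3 is unaffected so carries L and passed l to II-6 (ll), so I-3 is Ll.
I-4 is unaffected so carries L and passed l to II-6 (ll), so I-4 is Ll.
II-5 is an unaffected offspring of I-3 (Ll) × I-4 (Ll), whose cross gives 1/4 LL : 1/2 Ll : 1/4 ll; conditioning on being unaffected, II-5 is LL with probability 1/3, Ll with probability 2/3.
II-7 is an unaffected offspring of I-3 (Ll) × I-4 (Ll), whose cross gives 1/4 LL : 1/2 Ll : 1/4 ll; conditioning on being unaffected, II-7 is LL with probability 1/3, Ll with probability 2/3.
Summing over parental genotype combinations, P(offspring is affected) = 4/9·1/4 = 1/9.

1/9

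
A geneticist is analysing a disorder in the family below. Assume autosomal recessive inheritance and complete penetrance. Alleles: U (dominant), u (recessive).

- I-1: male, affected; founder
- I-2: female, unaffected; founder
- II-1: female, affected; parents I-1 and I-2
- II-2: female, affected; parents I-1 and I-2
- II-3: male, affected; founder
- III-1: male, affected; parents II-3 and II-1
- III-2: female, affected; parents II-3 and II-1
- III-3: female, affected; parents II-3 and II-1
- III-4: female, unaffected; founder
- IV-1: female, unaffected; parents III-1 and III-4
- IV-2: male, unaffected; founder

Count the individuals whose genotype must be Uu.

2

Obligate heterozygotes: I-2 is unaffected so carries U and passed u to II-1 (uu), so I-2 is Uu; IV-1 is unaffected so carries U and received u from III-1 (uu), so IV-1 is Uu.
Every other individual is either homozygous by phenotype or has at least one consistent homozygous assignment, so the count is 2.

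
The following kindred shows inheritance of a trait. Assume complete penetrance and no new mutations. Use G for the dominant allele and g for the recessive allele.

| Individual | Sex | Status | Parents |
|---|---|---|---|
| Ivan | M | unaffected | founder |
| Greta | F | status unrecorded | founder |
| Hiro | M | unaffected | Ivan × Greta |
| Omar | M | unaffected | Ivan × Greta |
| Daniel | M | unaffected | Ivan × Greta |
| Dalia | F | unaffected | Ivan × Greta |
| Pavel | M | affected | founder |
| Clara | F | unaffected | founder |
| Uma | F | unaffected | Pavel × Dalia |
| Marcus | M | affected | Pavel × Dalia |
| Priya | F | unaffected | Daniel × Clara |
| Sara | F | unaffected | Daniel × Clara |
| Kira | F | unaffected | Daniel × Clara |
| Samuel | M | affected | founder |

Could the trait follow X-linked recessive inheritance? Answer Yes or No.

Yes

A consistent assignment under X-linked recessive exists: Ivan X^G Y, Greta X^G X^g, Hiro X^G Y, Omar X^G Y, Daniel X^G Y, Dalia X^G X^g, Pavel X^g Y, Clara X^G X^G, Uma X^G X^g, Marcus X^g Y, Priya X^G X^G, Sara X^G X^G, Kira X^G X^G, Samuel X^g Y.
In this assignment every recorded phenotype matches its genotype and every non-founder's genotype is obtainable from its parents' genotypes, so the pedigree is consistent.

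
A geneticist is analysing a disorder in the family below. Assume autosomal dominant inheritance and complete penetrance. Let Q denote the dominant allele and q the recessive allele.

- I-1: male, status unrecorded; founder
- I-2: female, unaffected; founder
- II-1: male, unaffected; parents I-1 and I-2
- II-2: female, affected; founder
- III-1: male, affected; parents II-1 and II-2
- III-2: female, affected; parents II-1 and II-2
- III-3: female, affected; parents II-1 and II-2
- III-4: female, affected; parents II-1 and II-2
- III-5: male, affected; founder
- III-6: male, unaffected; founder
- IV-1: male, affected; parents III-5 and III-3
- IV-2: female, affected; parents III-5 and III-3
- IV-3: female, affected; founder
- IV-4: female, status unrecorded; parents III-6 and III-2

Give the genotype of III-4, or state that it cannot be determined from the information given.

Qq

From phenotype alone, III-4 is QQ or Qq.
III-4 is affected so carries Q and received q from II-1 (qq), so III-4 is Qq.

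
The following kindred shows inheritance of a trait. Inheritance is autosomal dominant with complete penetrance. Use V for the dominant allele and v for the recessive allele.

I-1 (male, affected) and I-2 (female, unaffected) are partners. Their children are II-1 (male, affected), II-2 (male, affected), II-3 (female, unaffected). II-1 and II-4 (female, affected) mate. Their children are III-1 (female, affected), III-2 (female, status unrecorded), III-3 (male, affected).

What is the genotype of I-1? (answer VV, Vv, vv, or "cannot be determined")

Vv

From phenotype alone, I-1 is VV or Vv.
I-1 is affected so carries V and passed v to II-3 (vv), so I-1 is Vv.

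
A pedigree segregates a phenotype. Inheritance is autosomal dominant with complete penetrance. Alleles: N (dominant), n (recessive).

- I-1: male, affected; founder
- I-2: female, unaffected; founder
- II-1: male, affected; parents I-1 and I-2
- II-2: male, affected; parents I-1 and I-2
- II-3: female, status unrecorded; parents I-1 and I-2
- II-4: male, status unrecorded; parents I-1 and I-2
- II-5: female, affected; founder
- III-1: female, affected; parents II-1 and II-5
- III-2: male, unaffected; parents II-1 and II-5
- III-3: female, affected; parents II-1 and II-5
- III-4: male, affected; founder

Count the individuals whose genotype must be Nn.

3

Obligate heterozygotes: II-1 is affected so carries N and received n from I-2 (nn), so II-1 is Nn; II-2 is affected so carries N and received n from I-2 (nn), so II-2 is Nn; II-5 is affected so carries N and passed n to III-2 (nn), so II-5 is Nn.
Every other individual is either homozygous by phenotype or has at least one consistent homozygous assignment, so the count is 3.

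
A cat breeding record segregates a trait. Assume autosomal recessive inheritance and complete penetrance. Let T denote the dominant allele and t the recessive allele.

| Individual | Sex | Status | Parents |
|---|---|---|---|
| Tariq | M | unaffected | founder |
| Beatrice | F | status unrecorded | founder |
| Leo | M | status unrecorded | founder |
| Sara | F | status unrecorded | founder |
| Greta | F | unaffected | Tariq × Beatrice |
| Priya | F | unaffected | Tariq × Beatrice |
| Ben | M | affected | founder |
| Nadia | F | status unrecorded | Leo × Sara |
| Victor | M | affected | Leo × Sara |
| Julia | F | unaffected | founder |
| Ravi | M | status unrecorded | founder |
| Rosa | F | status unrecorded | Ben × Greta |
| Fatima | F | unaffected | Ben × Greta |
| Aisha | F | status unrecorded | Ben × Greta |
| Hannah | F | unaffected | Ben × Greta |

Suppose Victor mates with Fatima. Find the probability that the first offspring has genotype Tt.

Victor is affected, so Victor is tt.
Fatima is unaffected so carries T and received t from Ben (tt), so Fatima is Tt.
The cross gives 1/2 Tt : 1/2 tt, so P(offspring has genotype Tt) = 1/2.

1/2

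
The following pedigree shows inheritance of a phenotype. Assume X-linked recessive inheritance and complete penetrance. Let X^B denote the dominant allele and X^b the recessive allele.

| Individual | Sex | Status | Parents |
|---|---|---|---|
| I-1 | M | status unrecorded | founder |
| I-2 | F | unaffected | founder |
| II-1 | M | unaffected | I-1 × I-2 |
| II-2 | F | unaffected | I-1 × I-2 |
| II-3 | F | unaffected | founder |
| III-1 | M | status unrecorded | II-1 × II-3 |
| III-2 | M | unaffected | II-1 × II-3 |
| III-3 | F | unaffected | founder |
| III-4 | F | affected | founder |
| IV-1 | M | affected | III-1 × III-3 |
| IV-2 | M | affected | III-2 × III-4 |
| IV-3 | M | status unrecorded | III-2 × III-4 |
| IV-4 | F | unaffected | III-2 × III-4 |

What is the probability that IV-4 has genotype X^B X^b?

1

IV-4 is unaffected so carries B and received b from III-4 (X^b X^b), so IV-4 is X^B X^b, giving P(X^B X^b) = 1.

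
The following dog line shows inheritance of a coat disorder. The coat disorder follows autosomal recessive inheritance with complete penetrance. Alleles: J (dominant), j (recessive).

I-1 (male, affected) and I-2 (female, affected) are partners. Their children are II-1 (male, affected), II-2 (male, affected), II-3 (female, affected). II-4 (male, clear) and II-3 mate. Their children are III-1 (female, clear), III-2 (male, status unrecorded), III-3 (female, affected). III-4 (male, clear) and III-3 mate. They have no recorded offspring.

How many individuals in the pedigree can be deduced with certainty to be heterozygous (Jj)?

2

Obligate heterozygotes: II-4 is clear so carries J and passed j to III-3 (jj), so II-4 is Jj; III-1 is clear so carries J and received j from II-3 (jj), so III-1 is Jj.
Every other individual is either homozygous by phenotype or has at least one consistent homozygous assignment, so the count is 2.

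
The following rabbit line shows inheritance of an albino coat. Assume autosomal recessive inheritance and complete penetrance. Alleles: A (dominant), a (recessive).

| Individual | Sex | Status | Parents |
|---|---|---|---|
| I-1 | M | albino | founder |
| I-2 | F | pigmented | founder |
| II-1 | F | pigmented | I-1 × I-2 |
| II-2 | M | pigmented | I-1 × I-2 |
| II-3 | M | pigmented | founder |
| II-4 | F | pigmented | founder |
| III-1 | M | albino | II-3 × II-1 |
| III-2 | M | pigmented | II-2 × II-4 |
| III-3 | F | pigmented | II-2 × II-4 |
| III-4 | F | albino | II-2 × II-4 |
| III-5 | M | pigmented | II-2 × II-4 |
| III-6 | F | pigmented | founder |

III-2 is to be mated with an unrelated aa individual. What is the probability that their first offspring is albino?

II-2 is pigmented so carries A and received a from I-1 (aa), so II-2 is Aa.
II-4 is pigmented so carries A and passed a to III-4 (aa), so II-4 is Aa.
III-2 is a pigmented offspring of II-2 (Aa) × II-4 (Aa), whose cross gives 1/4 AA : 1/2 Aa : 1/4 aa; conditioning on being pigmented, III-2 is AA with probability 1/3, Aa with probability 2/3.
Summing over parental genotype combinations, P(offspring is albino) = 2/3·1/2 = 1/3.

1/3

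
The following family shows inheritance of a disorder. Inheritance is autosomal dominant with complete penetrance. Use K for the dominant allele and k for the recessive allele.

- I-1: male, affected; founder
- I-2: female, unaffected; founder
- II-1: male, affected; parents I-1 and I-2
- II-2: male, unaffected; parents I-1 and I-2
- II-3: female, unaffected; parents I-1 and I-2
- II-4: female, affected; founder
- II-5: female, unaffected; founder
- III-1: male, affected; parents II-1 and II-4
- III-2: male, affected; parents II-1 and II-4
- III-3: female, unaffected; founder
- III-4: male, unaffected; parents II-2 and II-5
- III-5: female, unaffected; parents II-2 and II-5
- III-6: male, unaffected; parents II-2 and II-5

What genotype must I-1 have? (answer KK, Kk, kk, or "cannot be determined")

From phenotype alone, I-1 is KK or Kk.
I-1 is affected so carries K and passed k to II-2 (kk), so I-1 is Kk.

Kk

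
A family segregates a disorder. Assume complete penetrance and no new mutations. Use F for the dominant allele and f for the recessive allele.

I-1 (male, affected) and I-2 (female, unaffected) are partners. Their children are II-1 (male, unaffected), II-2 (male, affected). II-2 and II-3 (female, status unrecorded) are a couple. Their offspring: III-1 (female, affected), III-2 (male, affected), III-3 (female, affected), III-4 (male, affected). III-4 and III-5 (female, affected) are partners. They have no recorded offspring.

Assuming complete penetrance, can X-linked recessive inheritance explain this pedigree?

A consistent assignment under X-linked recessive exists: I-1 X^f Y, I-2 X^F X^f, II-1 X^F Y, II-2 X^f Y, II-3 X^F X^f, III-1 X^f X^f, III-2 X^f Y, III-3 X^f X^f, III-4 X^f Y, III-5 X^f X^f.
In this assignment every recorded phenotype matches its genotype and every non-founder's genotype is obtainable from its parents' genotypes, so the pedigree is consistent.

Yes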